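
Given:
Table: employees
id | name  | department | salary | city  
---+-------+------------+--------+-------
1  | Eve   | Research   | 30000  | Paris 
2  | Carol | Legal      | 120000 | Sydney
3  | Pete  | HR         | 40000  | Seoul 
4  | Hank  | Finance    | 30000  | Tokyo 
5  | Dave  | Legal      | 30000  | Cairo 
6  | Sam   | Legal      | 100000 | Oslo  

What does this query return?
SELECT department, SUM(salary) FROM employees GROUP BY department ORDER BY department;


Summing salary within each department:
  Finance: 30000 = 30000
  HR: 40000 = 40000
  Legal: 120000 + 30000 + 100000 = 250000
  Research: 30000 = 30000


4 groups:
Finance, 30000
HR, 40000
Legal, 250000
Research, 30000


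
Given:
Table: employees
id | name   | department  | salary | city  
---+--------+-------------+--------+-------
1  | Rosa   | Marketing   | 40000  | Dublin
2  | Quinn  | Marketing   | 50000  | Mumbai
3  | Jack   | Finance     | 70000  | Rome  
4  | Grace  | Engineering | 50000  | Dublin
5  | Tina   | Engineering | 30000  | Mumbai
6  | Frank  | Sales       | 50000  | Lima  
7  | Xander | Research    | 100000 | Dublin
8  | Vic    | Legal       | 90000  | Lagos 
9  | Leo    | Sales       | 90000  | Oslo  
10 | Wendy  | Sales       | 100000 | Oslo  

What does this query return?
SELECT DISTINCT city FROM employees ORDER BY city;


All 'city' values (row order): Dublin, Mumbai, Rome, Dublin, Mumbai, Lima, Dublin, Lagos, Oslo, Oslo
Removing duplicates leaves 6 unique value(s).

6 values:
Dublin
Lagos
Lima
Mumbai
Oslo
Rome


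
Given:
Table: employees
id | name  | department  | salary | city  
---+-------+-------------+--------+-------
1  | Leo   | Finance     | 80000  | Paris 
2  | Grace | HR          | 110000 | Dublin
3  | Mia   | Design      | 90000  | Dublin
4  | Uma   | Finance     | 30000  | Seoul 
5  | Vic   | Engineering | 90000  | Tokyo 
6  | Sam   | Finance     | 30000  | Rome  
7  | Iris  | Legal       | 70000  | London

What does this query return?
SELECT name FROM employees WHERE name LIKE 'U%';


LIKE 'U%' matches names starting with 'U'
Matching: 1

1 rows:
Uma


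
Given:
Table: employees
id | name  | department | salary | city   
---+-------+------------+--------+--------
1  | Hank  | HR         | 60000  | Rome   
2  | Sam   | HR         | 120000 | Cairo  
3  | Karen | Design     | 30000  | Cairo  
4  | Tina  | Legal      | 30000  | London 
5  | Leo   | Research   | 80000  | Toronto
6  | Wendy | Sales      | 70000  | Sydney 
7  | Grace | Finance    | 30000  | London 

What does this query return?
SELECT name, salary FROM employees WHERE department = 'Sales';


Filtering: department = 'Sales'
Matching rows: 1

1 rows:
Wendy, 70000


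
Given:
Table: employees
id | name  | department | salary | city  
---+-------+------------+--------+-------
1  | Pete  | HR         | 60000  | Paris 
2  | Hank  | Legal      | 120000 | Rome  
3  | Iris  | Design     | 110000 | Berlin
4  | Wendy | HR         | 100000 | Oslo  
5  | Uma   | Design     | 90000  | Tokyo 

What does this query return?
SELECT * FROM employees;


SELECT * returns all 5 rows with all columns

5 rows:
1, Pete, HR, 60000, Paris
2, Hank, Legal, 120000, Rome
3, Iris, Design, 110000, Berlin
4, Wendy, HR, 100000, Oslo
5, Uma, Design, 90000, Tokyo


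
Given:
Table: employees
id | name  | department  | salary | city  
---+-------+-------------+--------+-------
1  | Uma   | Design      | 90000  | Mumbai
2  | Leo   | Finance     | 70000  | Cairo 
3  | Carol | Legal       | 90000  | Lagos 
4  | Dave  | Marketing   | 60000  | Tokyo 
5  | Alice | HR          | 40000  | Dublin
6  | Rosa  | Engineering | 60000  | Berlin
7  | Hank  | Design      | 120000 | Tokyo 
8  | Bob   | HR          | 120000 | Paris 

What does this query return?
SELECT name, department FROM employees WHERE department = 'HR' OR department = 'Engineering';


Filtering: department = 'HR' OR 'Engineering'
Matching: 3 rows

3 rows:
Alice, HR
Rosa, Engineering
Bob, HR


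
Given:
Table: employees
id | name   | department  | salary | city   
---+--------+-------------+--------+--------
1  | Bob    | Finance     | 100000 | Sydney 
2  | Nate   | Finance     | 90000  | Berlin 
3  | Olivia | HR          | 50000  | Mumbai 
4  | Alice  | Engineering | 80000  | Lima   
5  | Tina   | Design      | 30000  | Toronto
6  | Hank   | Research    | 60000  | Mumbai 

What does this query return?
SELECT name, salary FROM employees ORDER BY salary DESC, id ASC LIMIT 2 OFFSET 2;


Sort by salary DESC (id ASC tiebreak), then skip 2 and take 2
Rows 3 through 4

2 rows:
Alice, 80000
Hank, 60000


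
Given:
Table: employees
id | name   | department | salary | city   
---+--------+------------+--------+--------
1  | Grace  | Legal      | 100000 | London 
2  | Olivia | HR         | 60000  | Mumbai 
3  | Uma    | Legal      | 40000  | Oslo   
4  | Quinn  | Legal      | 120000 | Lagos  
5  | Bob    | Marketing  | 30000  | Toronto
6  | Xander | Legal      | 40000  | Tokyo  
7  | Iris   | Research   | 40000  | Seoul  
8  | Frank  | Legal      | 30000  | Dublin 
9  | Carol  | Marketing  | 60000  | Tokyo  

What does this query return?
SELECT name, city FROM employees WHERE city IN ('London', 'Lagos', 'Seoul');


Filtering: city IN ('London', 'Lagos', 'Seoul')
Matching: 3 rows

3 rows:
Grace, London
Quinn, Lagos
Iris, Seoul


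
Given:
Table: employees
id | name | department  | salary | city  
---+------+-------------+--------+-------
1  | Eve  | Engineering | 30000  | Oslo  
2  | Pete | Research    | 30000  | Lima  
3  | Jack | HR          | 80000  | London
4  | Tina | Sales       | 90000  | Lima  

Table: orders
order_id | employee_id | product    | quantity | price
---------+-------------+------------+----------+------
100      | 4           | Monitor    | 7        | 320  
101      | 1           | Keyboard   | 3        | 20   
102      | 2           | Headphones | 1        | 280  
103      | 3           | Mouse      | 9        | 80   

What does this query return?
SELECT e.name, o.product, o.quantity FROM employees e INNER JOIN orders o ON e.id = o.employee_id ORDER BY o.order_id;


Joining employees.id = orders.employee_id:
  employee Tina (id=4) -> order Monitor
  employee Eve (id=1) -> order Keyboard
  employee Pete (id=2) -> order Headphones
  employee Jack (id=3) -> order Mouse


4 rows:
Tina, Monitor, 7
Eve, Keyboard, 3
Pete, Headphones, 1
Jack, Mouse, 9


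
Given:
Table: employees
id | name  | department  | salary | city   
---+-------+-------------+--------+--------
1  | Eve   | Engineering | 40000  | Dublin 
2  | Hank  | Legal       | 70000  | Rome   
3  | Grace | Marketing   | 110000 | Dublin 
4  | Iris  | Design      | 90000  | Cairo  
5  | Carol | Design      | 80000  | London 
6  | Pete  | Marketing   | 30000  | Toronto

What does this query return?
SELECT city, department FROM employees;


Projecting columns: city, department

6 rows:
Dublin, Engineering
Rome, Legal
Dublin, Marketing
Cairo, Design
London, Design
Toronto, Marketing


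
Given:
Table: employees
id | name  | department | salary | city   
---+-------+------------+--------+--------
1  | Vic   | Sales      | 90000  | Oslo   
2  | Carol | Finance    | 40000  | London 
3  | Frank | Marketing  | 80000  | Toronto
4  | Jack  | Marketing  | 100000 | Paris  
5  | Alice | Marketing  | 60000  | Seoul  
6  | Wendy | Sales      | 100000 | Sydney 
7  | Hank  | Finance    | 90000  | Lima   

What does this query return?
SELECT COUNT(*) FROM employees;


COUNT(*) counts all rows

7


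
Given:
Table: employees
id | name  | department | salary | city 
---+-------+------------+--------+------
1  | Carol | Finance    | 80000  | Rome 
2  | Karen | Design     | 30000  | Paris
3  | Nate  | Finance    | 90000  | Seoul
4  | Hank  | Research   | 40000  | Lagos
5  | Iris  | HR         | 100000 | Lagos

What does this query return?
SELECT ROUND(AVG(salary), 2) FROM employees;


SUM(salary) = 340000
COUNT = 5
ROUND(AVG, 2) = ROUND(340000 / 5, 2) = 68000.0

68000.0


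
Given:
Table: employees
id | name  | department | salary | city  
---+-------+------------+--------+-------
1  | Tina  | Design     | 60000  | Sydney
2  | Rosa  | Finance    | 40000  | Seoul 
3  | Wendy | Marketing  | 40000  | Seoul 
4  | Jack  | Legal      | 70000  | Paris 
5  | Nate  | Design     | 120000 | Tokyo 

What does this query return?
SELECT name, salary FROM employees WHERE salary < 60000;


Filtering: salary < 60000
Matching: 2 rows

2 rows:
Rosa, 40000
Wendy, 40000


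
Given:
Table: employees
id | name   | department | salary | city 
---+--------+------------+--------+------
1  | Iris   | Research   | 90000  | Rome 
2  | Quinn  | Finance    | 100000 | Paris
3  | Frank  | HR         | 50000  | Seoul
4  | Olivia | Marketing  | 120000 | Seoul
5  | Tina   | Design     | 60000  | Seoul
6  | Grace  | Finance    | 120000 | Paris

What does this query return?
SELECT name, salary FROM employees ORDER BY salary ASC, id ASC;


Sorting by salary ASC, then id ASC for ties

6 rows:
Frank, 50000
Tina, 60000
Iris, 90000
Quinn, 100000
Olivia, 120000
Grace, 120000


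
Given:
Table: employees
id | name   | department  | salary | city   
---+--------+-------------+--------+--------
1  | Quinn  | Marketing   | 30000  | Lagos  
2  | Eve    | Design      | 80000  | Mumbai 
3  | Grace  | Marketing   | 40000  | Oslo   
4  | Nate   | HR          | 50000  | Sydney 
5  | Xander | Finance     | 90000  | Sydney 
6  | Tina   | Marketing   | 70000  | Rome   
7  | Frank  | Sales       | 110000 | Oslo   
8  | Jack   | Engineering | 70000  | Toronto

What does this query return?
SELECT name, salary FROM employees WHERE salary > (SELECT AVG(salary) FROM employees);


Subquery: AVG(salary) = 67500.0
Filtering: salary > 67500.0
  Eve (80000) -> MATCH
  Xander (90000) -> MATCH
  Tina (70000) -> MATCH
  Frank (110000) -> MATCH
  Jack (70000) -> MATCH


5 rows:
Eve, 80000
Xander, 90000
Tina, 70000
Frank, 110000
Jack, 70000


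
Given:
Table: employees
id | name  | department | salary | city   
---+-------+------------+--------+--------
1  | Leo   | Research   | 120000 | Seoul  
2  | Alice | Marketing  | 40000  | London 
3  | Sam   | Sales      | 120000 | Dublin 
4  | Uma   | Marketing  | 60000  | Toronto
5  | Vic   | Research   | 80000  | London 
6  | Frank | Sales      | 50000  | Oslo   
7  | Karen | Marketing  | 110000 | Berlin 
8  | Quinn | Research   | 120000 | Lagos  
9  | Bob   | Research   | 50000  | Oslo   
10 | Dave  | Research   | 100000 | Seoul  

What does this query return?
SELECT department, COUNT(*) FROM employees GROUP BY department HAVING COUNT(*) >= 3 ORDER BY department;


Groups with count >= 3:
  Marketing: 3 -> PASS
  Research: 5 -> PASS
  Sales: 2 -> filtered out


2 groups:
Marketing, 3
Research, 5


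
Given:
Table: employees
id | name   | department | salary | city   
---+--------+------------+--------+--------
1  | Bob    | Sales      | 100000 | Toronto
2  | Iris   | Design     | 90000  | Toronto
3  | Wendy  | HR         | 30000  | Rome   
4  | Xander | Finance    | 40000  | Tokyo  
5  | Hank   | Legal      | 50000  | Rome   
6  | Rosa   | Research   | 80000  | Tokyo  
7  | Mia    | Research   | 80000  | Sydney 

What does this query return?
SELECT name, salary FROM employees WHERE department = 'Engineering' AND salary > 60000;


Filtering: department = 'Engineering' AND salary > 60000
Matching: 0 rows

Empty result set (0 rows)


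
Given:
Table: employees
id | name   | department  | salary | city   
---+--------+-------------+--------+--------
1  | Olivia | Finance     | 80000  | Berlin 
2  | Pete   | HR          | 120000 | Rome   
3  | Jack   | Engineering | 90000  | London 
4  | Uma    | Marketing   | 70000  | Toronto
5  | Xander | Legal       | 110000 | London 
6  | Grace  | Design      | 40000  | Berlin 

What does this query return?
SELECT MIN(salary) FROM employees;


Salaries: 80000, 120000, 90000, 70000, 110000, 40000
MIN = 40000

40000


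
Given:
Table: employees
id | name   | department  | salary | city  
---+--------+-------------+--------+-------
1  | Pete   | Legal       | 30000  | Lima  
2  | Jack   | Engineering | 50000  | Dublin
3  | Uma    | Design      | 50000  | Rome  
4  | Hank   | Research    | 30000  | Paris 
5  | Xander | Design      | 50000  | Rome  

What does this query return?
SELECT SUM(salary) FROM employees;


SUM(salary) = 30000 + 50000 + 50000 + 30000 + 50000 = 210000

210000


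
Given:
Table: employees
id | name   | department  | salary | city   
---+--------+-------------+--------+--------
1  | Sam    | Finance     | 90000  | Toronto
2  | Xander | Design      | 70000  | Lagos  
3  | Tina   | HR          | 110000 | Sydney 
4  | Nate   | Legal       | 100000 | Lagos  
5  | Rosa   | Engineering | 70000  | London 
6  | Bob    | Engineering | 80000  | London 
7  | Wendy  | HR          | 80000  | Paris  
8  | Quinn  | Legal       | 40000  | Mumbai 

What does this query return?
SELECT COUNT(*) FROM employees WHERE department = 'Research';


Counting rows where department = 'Research'


0


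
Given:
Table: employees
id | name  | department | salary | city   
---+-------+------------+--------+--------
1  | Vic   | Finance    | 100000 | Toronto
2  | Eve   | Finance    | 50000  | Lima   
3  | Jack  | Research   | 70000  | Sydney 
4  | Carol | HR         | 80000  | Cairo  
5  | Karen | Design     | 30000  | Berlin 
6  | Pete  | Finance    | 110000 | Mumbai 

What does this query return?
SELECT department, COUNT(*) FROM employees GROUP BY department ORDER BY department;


Assigning each row to its department group:
  Vic -> Finance
  Eve -> Finance
  Jack -> Research
  Carol -> HR
  Karen -> Design
  Pete -> Finance


4 groups:
Design, 1
Finance, 3
HR, 1
Research, 1


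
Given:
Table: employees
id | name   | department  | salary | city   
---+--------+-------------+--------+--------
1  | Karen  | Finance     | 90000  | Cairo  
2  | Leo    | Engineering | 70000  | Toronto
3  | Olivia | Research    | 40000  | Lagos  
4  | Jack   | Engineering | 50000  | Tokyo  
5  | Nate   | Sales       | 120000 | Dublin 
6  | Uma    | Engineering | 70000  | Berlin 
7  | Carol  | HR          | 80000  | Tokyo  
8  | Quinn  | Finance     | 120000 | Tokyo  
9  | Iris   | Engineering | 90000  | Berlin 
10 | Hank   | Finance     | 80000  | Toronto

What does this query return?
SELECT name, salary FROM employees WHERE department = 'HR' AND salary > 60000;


Filtering: department = 'HR' AND salary > 60000
Matching: 1 rows

1 rows:
Carol, 80000


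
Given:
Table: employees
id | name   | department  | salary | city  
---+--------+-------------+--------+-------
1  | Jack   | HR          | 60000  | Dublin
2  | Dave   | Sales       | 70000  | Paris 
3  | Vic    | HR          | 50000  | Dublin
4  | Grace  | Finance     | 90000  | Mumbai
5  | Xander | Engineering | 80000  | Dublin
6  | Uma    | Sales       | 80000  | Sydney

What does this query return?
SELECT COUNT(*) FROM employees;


COUNT(*) counts all rows

6


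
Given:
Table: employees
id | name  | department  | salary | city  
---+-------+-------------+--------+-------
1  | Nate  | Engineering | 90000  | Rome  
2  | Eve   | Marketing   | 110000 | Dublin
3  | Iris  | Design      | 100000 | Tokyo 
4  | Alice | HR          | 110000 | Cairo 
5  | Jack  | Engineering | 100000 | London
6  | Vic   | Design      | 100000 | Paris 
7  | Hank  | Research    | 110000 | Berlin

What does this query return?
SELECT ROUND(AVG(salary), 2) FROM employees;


SUM(salary) = 720000
COUNT = 7
ROUND(AVG, 2) = ROUND(720000 / 7, 2) = 102857.14

102857.14


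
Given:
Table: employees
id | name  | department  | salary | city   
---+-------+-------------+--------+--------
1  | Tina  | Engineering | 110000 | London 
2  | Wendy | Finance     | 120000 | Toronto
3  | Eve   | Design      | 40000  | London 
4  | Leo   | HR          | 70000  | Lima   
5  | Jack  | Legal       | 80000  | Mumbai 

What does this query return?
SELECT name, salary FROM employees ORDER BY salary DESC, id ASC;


Sorting by salary DESC, then id ASC for ties

5 rows:
Wendy, 120000
Tina, 110000
Jack, 80000
Leo, 70000
Eve, 40000


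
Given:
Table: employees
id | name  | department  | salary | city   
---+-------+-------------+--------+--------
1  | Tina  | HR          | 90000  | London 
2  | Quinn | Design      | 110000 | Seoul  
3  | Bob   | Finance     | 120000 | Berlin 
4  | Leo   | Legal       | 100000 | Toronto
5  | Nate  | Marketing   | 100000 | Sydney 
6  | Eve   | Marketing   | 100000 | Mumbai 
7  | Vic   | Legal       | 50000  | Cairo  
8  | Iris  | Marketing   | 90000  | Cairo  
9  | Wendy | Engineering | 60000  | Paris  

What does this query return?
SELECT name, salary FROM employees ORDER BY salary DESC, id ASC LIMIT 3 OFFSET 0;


Sort by salary DESC (id ASC tiebreak), then skip 0 and take 3
Rows 1 through 3

3 rows:
Bob, 120000
Quinn, 110000
Leo, 100000


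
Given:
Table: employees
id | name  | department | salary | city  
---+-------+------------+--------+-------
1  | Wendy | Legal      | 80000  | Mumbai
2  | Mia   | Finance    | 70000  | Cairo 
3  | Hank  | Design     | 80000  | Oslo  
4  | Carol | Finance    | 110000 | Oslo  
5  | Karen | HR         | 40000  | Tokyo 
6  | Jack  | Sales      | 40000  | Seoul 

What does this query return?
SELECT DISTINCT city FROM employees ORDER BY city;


All 'city' values (row order): Mumbai, Cairo, Oslo, Oslo, Tokyo, Seoul
Removing duplicates leaves 5 unique value(s).

5 values:
Cairo
Mumbai
Oslo
Seoul
Tokyo


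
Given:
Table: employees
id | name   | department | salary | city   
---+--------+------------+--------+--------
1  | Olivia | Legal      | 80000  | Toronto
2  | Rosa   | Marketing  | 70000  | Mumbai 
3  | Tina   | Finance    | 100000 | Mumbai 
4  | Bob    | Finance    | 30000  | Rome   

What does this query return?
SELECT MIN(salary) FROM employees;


Salaries: 80000, 70000, 100000, 30000
MIN = 30000

30000


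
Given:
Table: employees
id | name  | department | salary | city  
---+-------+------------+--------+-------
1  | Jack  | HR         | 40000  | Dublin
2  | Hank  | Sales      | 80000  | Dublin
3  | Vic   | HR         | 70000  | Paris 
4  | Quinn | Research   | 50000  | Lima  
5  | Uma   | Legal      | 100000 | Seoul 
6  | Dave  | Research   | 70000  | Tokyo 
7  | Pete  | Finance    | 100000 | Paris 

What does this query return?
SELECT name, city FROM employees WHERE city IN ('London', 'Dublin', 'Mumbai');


Filtering: city IN ('London', 'Dublin', 'Mumbai')
Matching: 2 rows

2 rows:
Jack, Dublin
Hank, Dublin


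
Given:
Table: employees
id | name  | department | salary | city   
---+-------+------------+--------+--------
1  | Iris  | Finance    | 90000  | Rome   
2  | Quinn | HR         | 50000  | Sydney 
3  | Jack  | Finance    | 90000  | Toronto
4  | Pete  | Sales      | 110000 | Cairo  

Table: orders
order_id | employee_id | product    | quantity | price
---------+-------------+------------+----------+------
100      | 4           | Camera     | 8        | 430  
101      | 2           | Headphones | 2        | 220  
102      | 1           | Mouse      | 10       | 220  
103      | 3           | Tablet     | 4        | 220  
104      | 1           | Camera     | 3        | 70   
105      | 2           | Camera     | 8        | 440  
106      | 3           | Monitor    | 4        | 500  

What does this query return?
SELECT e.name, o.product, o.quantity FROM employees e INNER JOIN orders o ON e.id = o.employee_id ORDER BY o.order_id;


Joining employees.id = orders.employee_id:
  employee Pete (id=4) -> order Camera
  employee Quinn (id=2) -> order Headphones
  employee Iris (id=1) -> order Mouse
  employee Jack (id=3) -> order Tablet
  employee Iris (id=1) -> order Camera
  employee Quinn (id=2) -> order Camera
  employee Jack (id=3) -> order Monitor


7 rows:
Pete, Camera, 8
Quinn, Headphones, 2
Iris, Mouse, 10
Jack, Tablet, 4
Iris, Camera, 3
Quinn, Camera, 8
Jack, Monitor, 4


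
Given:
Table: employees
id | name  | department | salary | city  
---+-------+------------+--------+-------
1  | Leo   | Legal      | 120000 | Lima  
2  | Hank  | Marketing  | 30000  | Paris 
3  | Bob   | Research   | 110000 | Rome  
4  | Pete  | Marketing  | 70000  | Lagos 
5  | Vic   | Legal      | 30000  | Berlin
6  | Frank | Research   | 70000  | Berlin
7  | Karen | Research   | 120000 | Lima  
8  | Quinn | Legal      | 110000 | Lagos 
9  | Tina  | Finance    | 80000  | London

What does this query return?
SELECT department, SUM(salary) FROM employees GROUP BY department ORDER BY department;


Summing salary within each department:
  Finance: 80000 = 80000
  Legal: 120000 + 30000 + 110000 = 260000
  Marketing: 30000 + 70000 = 100000
  Research: 110000 + 70000 + 120000 = 300000


4 groups:
Finance, 80000
Legal, 260000
Marketing, 100000
Research, 300000


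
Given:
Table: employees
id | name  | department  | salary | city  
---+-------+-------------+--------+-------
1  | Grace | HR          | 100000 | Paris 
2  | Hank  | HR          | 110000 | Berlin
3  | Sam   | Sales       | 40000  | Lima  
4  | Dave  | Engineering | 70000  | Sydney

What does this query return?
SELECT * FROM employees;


SELECT * returns all 4 rows with all columns

4 rows:
1, Grace, HR, 100000, Paris
2, Hank, HR, 110000, Berlin
3, Sam, Sales, 40000, Lima
4, Dave, Engineering, 70000, Sydney


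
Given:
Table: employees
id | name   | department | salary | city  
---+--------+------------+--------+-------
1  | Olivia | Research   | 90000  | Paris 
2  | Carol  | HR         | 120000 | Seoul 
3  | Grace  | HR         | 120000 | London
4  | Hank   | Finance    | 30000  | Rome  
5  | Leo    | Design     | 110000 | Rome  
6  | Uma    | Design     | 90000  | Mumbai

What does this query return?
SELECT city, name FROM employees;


Projecting columns: city, name

6 rows:
Paris, Olivia
Seoul, Carol
London, Grace
Rome, Hank
Rome, Leo
Mumbai, Uma


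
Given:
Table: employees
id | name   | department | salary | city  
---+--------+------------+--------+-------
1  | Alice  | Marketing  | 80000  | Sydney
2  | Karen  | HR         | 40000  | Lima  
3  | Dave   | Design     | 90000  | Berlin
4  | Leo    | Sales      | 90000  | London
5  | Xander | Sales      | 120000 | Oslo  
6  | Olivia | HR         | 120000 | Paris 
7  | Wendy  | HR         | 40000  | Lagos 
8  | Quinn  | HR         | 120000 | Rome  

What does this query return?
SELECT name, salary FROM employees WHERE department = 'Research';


Filtering: department = 'Research'
Matching rows: 0

Empty result set (0 rows)


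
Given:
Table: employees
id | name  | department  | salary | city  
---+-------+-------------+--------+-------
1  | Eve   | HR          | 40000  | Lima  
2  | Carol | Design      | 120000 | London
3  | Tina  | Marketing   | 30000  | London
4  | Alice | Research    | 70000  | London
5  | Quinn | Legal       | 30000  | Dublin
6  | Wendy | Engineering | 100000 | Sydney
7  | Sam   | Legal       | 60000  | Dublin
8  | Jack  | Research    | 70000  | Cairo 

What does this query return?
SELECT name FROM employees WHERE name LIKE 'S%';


LIKE 'S%' matches names starting with 'S'
Matching: 1

1 rows:
Sam


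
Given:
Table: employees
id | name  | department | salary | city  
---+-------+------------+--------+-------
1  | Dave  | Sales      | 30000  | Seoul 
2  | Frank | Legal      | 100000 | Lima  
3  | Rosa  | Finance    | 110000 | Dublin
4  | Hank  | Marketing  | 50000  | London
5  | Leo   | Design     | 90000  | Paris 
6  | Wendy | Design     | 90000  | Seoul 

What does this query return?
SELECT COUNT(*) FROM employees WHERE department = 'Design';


Counting rows where department = 'Design'
  Leo -> MATCH
  Wendy -> MATCH


2


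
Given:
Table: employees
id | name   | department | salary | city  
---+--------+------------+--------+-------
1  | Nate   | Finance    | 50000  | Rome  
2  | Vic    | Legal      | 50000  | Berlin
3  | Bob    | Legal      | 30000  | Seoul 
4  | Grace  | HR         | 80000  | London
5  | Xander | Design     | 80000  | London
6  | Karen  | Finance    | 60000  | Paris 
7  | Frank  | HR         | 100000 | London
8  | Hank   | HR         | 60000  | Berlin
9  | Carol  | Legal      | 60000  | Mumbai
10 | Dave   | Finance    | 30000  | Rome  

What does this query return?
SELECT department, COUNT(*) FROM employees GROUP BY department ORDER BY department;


Assigning each row to its department group:
  Nate -> Finance
  Vic -> Legal
  Bob -> Legal
  Grace -> HR
  Xander -> Design
  Karen -> Finance
  Frank -> HR
  Hank -> HR
  Carol -> Legal
  Dave -> Finance


4 groups:
Design, 1
Finance, 3
HR, 3
Legal, 3


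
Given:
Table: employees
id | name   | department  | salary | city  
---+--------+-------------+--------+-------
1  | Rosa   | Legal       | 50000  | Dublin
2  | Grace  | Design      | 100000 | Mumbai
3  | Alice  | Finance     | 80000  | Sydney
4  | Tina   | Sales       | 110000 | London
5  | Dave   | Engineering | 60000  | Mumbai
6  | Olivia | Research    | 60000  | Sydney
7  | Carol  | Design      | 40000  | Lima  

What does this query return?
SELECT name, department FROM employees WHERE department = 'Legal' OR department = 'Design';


Filtering: department = 'Legal' OR 'Design'
Matching: 3 rows

3 rows:
Rosa, Legal
Grace, Design
Carol, Design


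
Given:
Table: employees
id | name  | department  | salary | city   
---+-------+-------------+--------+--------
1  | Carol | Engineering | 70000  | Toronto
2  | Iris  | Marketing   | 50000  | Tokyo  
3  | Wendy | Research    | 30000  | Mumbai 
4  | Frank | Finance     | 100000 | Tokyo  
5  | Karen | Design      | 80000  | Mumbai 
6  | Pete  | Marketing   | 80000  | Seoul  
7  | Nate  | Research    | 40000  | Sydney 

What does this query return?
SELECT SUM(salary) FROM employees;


SUM(salary) = 70000 + 50000 + 30000 + 100000 + 80000 + 80000 + 40000 = 450000

450000


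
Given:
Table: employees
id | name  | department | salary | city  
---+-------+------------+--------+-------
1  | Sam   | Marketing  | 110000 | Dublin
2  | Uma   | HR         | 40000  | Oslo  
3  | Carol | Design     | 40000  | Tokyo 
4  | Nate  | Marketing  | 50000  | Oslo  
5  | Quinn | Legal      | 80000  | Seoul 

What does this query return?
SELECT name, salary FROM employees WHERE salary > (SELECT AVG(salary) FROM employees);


Subquery: AVG(salary) = 64000.0
Filtering: salary > 64000.0
  Sam (110000) -> MATCH
  Quinn (80000) -> MATCH


2 rows:
Sam, 110000
Quinn, 80000


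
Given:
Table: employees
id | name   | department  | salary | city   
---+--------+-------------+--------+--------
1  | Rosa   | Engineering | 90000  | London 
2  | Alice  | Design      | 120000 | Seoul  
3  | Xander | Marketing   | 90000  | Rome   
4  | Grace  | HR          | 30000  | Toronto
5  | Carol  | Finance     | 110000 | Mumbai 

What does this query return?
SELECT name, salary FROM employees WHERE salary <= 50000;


Filtering: salary <= 50000
Matching: 1 rows

1 rows:
Grace, 30000


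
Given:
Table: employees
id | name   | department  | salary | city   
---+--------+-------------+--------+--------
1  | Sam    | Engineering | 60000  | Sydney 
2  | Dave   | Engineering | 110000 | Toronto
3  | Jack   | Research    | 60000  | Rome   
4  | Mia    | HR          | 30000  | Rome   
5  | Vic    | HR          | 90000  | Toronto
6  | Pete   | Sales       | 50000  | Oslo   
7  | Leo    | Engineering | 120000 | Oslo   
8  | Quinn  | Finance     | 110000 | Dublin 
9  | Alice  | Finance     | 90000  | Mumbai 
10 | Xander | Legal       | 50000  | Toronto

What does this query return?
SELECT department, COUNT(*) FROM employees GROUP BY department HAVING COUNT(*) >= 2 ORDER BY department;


Groups with count >= 2:
  Engineering: 3 -> PASS
  Finance: 2 -> PASS
  HR: 2 -> PASS
  Legal: 1 -> filtered out
  Research: 1 -> filtered out
  Sales: 1 -> filtered out


3 groups:
Engineering, 3
Finance, 2
HR, 2


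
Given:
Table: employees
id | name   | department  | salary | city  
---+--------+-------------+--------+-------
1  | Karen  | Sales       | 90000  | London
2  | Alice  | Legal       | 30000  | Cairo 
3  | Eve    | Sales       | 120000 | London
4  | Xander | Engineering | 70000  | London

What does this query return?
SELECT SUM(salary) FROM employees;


SUM(salary) = 90000 + 30000 + 120000 + 70000 = 310000

310000


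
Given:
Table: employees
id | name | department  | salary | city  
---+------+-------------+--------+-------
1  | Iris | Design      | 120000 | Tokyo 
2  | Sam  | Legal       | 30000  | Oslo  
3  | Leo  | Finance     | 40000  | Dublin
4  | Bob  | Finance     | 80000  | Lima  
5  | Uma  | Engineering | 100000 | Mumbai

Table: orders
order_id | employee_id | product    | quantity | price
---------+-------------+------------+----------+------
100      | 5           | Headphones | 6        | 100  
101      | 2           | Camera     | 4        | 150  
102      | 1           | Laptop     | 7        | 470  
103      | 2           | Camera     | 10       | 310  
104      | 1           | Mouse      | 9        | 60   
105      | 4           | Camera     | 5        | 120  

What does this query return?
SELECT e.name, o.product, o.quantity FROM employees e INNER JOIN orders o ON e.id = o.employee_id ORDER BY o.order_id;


Joining employees.id = orders.employee_id:
  employee Uma (id=5) -> order Headphones
  employee Sam (id=2) -> order Camera
  employee Iris (id=1) -> order Laptop
  employee Sam (id=2) -> order Camera
  employee Iris (id=1) -> order Mouse
  employee Bob (id=4) -> order Camera


6 rows:
Uma, Headphones, 6
Sam, Camera, 4
Iris, Laptop, 7
Sam, Camera, 10
Iris, Mouse, 9
Bob, Camera, 5


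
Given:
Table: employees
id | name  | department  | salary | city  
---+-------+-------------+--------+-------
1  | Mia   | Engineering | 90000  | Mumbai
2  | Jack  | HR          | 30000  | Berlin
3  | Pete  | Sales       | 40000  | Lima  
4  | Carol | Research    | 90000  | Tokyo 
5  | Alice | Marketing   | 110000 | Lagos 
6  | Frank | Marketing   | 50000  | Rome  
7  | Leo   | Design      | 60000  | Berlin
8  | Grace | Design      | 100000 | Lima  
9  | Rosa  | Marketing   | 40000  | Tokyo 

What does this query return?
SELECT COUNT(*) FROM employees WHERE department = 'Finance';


Counting rows where department = 'Finance'


0


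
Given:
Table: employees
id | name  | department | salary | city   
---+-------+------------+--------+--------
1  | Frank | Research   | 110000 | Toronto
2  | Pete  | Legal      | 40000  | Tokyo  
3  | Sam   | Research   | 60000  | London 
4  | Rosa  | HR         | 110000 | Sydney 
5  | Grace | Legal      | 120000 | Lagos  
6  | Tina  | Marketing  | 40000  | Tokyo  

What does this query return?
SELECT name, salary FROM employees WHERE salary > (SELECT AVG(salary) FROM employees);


Subquery: AVG(salary) = 80000.0
Filtering: salary > 80000.0
  Frank (110000) -> MATCH
  Rosa (110000) -> MATCH
  Grace (120000) -> MATCH


3 rows:
Frank, 110000
Rosa, 110000
Grace, 120000


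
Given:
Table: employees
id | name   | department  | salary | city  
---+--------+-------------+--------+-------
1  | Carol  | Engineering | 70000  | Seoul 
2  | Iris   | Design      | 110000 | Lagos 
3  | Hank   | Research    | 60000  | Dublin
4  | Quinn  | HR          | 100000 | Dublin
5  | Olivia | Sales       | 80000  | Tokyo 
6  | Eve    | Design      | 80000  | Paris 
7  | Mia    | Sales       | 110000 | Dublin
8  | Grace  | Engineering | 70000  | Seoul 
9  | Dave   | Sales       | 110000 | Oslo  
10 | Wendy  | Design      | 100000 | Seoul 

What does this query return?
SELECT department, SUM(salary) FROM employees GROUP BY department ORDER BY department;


Summing salary within each department:
  Design: 110000 + 80000 + 100000 = 290000
  Engineering: 70000 + 70000 = 140000
  HR: 100000 = 100000
  Research: 60000 = 60000
  Sales: 80000 + 110000 + 110000 = 300000


5 groups:
Design, 290000
Engineering, 140000
HR, 100000
Research, 60000
Sales, 300000


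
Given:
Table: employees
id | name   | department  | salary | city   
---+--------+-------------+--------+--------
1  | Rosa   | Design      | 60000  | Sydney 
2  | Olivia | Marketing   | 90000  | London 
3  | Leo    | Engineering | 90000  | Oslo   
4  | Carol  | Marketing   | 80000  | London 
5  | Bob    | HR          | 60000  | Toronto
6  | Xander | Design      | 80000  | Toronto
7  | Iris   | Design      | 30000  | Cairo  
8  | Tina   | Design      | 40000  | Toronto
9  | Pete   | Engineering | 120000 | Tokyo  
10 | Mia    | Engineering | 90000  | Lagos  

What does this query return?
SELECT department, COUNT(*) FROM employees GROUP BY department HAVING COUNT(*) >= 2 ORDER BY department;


Groups with count >= 2:
  Design: 4 -> PASS
  Engineering: 3 -> PASS
  Marketing: 2 -> PASS
  HR: 1 -> filtered out


3 groups:
Design, 4
Engineering, 3
Marketing, 2


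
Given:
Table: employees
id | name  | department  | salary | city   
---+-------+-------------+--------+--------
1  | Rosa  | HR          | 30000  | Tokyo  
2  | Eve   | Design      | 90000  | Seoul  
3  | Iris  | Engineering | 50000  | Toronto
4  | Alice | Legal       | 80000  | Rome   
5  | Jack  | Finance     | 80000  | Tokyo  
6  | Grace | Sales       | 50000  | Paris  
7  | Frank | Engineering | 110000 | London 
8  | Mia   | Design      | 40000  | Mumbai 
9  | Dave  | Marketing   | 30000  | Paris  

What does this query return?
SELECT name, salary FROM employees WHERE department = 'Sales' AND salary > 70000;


Filtering: department = 'Sales' AND salary > 70000
Matching: 0 rows

Empty result set (0 rows)


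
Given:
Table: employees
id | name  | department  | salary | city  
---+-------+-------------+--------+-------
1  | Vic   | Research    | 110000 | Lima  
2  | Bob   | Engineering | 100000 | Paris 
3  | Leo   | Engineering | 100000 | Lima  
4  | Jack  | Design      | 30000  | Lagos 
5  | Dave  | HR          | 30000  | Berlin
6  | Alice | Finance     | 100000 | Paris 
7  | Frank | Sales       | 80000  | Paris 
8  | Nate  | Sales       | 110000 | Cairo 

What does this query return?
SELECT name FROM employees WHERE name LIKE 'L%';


LIKE 'L%' matches names starting with 'L'
Matching: 1

1 rows:
Leo


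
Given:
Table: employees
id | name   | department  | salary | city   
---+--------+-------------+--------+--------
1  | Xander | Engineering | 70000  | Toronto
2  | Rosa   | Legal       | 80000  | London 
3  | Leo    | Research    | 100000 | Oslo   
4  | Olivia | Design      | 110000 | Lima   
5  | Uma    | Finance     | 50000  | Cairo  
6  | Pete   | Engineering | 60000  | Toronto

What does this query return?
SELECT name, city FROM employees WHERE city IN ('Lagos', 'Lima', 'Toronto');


Filtering: city IN ('Lagos', 'Lima', 'Toronto')
Matching: 3 rows

3 rows:
Xander, Toronto
Olivia, Lima
Pete, Toronto


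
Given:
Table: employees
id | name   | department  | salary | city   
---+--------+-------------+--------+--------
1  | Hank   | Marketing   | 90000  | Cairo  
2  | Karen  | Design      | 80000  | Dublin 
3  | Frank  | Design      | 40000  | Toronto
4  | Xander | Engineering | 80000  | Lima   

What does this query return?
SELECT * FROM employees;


SELECT * returns all 4 rows with all columns

4 rows:
1, Hank, Marketing, 90000, Cairo
2, Karen, Design, 80000, Dublin
3, Frank, Design, 40000, Toronto
4, Xander, Engineering, 80000, Lima


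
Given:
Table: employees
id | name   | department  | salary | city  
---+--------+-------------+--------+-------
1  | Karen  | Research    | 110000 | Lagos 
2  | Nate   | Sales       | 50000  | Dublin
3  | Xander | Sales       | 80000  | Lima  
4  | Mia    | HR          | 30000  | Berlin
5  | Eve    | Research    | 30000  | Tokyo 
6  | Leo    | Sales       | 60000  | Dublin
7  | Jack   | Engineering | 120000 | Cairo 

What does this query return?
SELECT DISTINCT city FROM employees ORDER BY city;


All 'city' values (row order): Lagos, Dublin, Lima, Berlin, Tokyo, Dublin, Cairo
Removing duplicates leaves 6 unique value(s).

6 values:
Berlin
Cairo
Dublin
Lagos
Lima
Tokyo


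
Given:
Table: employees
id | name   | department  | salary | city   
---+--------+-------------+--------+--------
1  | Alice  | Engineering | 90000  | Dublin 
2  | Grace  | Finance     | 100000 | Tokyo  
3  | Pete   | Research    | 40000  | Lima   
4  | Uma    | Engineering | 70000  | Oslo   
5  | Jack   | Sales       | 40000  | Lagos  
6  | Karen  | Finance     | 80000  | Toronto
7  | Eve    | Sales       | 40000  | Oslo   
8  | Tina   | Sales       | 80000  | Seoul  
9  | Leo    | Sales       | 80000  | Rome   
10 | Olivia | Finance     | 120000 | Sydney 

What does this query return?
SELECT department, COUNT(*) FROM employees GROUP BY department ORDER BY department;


Assigning each row to its department group:
  Alice -> Engineering
  Grace -> Finance
  Pete -> Research
  Uma -> Engineering
  Jack -> Sales
  Karen -> Finance
  Eve -> Sales
  Tina -> Sales
  Leo -> Sales
  Olivia -> Finance


4 groups:
Engineering, 2
Finance, 3
Research, 1
Sales, 4


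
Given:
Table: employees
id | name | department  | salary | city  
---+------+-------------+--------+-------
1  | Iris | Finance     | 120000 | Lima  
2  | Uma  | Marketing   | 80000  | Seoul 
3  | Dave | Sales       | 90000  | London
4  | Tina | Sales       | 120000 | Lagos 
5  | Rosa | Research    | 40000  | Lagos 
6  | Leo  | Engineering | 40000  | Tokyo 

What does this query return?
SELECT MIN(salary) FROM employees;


Salaries: 120000, 80000, 90000, 120000, 40000, 40000
MIN = 40000

40000


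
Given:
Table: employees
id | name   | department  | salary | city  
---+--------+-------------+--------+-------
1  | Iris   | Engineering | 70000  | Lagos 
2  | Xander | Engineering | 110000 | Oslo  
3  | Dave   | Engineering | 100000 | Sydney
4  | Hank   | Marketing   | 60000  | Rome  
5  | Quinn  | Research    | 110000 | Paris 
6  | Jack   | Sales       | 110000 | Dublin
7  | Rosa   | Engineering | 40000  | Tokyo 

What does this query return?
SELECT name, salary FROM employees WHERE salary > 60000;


Filtering: salary > 60000
Matching: 5 rows

5 rows:
Iris, 70000
Xander, 110000
Dave, 100000
Quinn, 110000
Jack, 110000


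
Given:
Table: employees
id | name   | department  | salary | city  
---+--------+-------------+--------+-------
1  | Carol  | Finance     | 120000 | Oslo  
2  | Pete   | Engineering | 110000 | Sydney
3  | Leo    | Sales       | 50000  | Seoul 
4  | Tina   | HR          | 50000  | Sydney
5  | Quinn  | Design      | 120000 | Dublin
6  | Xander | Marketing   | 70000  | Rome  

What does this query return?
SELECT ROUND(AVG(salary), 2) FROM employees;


SUM(salary) = 520000
COUNT = 6
ROUND(AVG, 2) = ROUND(520000 / 6, 2) = 86666.67

86666.67


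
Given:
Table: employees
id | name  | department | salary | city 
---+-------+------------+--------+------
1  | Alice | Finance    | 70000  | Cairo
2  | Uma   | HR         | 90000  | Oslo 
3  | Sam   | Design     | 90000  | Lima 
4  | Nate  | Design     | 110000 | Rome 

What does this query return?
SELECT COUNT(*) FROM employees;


COUNT(*) counts all rows

4


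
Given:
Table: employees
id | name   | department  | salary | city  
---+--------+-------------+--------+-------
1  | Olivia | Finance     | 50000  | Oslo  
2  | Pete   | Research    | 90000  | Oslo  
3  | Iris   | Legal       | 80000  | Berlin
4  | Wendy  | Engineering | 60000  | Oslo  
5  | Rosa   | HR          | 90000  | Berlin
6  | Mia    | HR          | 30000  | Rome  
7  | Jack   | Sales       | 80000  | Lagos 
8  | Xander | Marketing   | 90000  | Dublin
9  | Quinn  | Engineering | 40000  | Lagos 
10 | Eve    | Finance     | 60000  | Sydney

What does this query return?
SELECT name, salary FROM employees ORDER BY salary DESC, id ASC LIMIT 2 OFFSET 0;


Sort by salary DESC (id ASC tiebreak), then skip 0 and take 2
Rows 1 through 2

2 rows:
Pete, 90000
Rosa, 90000


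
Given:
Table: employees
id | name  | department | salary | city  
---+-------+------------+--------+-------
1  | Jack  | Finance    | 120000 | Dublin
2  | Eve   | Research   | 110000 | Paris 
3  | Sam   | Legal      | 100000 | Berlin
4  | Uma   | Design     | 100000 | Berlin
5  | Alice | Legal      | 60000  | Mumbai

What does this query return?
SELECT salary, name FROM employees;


Projecting columns: salary, name

5 rows:
120000, Jack
110000, Eve
100000, Sam
100000, Uma
60000, Alice


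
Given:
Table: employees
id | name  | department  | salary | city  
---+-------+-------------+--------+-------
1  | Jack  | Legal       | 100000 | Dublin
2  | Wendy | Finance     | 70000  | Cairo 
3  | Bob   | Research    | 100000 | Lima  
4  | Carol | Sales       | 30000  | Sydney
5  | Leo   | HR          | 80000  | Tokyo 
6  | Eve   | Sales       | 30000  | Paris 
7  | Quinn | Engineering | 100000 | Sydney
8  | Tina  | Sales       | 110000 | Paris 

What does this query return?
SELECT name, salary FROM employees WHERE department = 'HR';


Filtering: department = 'HR'
Matching rows: 1

1 rows:
Leo, 80000
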